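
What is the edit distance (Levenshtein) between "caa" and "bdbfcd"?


Computing edit distance: "caa" -> "bdbfcd"
DP table:
           b    d    b    f    c    d
      0    1    2    3    4    5    6
  c   1    1    2    3    4    4    5
  a   2    2    2    3    4    5    5
  a   3    3    3    3    4    5    6
Edit distance = dp[3][6] = 6

6


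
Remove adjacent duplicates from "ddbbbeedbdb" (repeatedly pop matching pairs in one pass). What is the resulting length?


Input: ddbbbeedbdb
Stack-based adjacent duplicate removal:
  Read 'd': push. Stack: d
  Read 'd': matches stack top 'd' => pop. Stack: (empty)
  Read 'b': push. Stack: b
  Read 'b': matches stack top 'b' => pop. Stack: (empty)
  Read 'b': push. Stack: b
  Read 'e': push. Stack: be
  Read 'e': matches stack top 'e' => pop. Stack: b
  Read 'd': push. Stack: bd
  Read 'b': push. Stack: bdb
  Read 'd': push. Stack: bdbd
  Read 'b': push. Stack: bdbdb
Final stack: "bdbdb" (length 5)

5


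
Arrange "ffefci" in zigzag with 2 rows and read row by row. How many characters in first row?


Zigzag "ffefci" into 2 rows:
Placing characters:
  'f' => row 0
  'f' => row 1
  'e' => row 0
  'f' => row 1
  'c' => row 0
  'i' => row 1
Rows:
  Row 0: "fec"
  Row 1: "ffi"
First row length: 3

3


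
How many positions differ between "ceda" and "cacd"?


Comparing "ceda" and "cacd" position by position:
  Position 0: 'c' vs 'c' => same
  Position 1: 'e' vs 'a' => DIFFER
  Position 2: 'd' vs 'c' => DIFFER
  Position 3: 'a' vs 'd' => DIFFER
Positions that differ: 3

3


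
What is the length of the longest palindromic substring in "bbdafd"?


Input: "bbdafd"
Checking substrings for palindromes:
  [0:2] "bb" (len 2) => palindrome
Longest palindromic substring: "bb" with length 2

2


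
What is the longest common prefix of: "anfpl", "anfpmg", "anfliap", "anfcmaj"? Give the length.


Words: anfpl, anfpmg, anfliap, anfcmaj
  Position 0: all 'a' => match
  Position 1: all 'n' => match
  Position 2: all 'f' => match
  Position 3: ('p', 'p', 'l', 'c') => mismatch, stop
LCP = "anf" (length 3)

3


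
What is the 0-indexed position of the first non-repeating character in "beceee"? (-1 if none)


Input: beceee
Character frequencies:
  'b': 1
  'c': 1
  'e': 4
Scanning left to right for freq == 1:
  Position 0 ('b'): unique! => answer = 0

0


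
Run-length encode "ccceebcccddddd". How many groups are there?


Input: ccceebcccddddd
Scanning for consecutive runs:
  Group 1: 'c' x 3 (positions 0-2)
  Group 2: 'e' x 2 (positions 3-4)
  Group 3: 'b' x 1 (positions 5-5)
  Group 4: 'c' x 3 (positions 6-8)
  Group 5: 'd' x 5 (positions 9-13)
Total groups: 5

5


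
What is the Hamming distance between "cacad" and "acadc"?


Comparing "cacad" and "acadc" position by position:
  Position 0: 'c' vs 'a' => differ
  Position 1: 'a' vs 'c' => differ
  Position 2: 'c' vs 'a' => differ
  Position 3: 'a' vs 'd' => differ
  Position 4: 'd' vs 'c' => differ
Total differences (Hamming distance): 5

5


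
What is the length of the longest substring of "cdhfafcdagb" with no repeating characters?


Input: "cdhfafcdagb"
Sliding window (track last position of each char):
  Position 0 ('c'): window [0,0] length 1 -- new best
  Position 1 ('d'): window [0,1] length 2 -- new best
  Position 2 ('h'): window [0,2] length 3 -- new best
  Position 3 ('f'): window [0,3] length 4 -- new best
  Position 4 ('a'): window [0,4] length 5 -- new best
  Position 5 ('f'): repeat (last at 3), move window start to 4
  Position 5 ('f'): window [4,5] length 2
  Position 6 ('c'): window [4,6] length 3
  Position 7 ('d'): window [4,7] length 4
  Position 8 ('a'): repeat (last at 4), move window start to 5
  Position 8 ('a'): window [5,8] length 4
  Position 9 ('g'): window [5,9] length 5
  Position 10 ('b'): window [5,10] length 6 -- new best
Longest substring with no repeats: "fcdagb" with length 6

6


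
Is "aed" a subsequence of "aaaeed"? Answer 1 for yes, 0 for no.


Check if "aed" is a subsequence of "aaaeed"
Greedy scan:
  Position 0 ('a'): matches sub[0] = 'a'
  Position 1 ('a'): no match needed
  Position 2 ('a'): no match needed
  Position 3 ('e'): matches sub[1] = 'e'
  Position 4 ('e'): no match needed
  Position 5 ('d'): matches sub[2] = 'd'
All 3 characters matched => is a subsequence

1


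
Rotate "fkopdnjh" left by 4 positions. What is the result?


Input: "fkopdnjh", rotate left by 4
First 4 characters: "fkop"
Remaining characters: "dnjh"
Concatenate remaining + first: "dnjh" + "fkop" = "dnjhfkop"

dnjhfkop


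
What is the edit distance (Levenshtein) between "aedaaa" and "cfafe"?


Computing edit distance: "aedaaa" -> "cfafe"
DP table:
           c    f    a    f    e
      0    1    2    3    4    5
  a   1    1    2    2    3    4
  e   2    2    2    3    3    3
  d   3    3    3    3    4    4
  a   4    4    4    3    4    5
  a   5    5    5    4    4    5
  a   6    6    6    5    5    5
Edit distance = dp[6][5] = 5

5


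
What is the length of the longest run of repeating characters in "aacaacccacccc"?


Input: "aacaacccacccc"
Scanning for longest run:
  Position 1 ('a'): continues run of 'a', length=2
  Position 2 ('c'): new char, reset run to 1
  Position 3 ('a'): new char, reset run to 1
  Position 4 ('a'): continues run of 'a', length=2
  Position 5 ('c'): new char, reset run to 1
  Position 6 ('c'): continues run of 'c', length=2
  Position 7 ('c'): continues run of 'c', length=3
  Position 8 ('a'): new char, reset run to 1
  Position 9 ('c'): new char, reset run to 1
  Position 10 ('c'): continues run of 'c', length=2
  Position 11 ('c'): continues run of 'c', length=3
  Position 12 ('c'): continues run of 'c', length=4
Longest run: 'c' with length 4

4


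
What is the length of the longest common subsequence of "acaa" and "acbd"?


LCS of "acaa" and "acbd"
DP table:
           a    c    b    d
      0    0    0    0    0
  a   0    1    1    1    1
  c   0    1    2    2    2
  a   0    1    2    2    2
  a   0    1    2    2    2
LCS length = dp[4][4] = 2

2


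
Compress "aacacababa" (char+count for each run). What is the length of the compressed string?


Input: aacacababa
Runs:
  'a' x 2 => "a2"
  'c' x 1 => "c1"
  'a' x 1 => "a1"
  'c' x 1 => "c1"
  'a' x 1 => "a1"
  'b' x 1 => "b1"
  'a' x 1 => "a1"
  'b' x 1 => "b1"
  'a' x 1 => "a1"
Compressed: "a2c1a1c1a1b1a1b1a1"
Compressed length: 18

18


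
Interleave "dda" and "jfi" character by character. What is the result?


Interleaving "dda" and "jfi":
  Position 0: 'd' from first, 'j' from second => "dj"
  Position 1: 'd' from first, 'f' from second => "df"
  Position 2: 'a' from first, 'i' from second => "ai"
Result: djdfai

djdfai


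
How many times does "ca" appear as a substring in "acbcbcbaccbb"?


Searching for "ca" in "acbcbcbaccbb"
Scanning each position:
  Position 0: "ac" => no
  Position 1: "cb" => no
  Position 2: "bc" => no
  Position 3: "cb" => no
  Position 4: "bc" => no
  Position 5: "cb" => no
  Position 6: "ba" => no
  Position 7: "ac" => no
  Position 8: "cc" => no
  Position 9: "cb" => no
  Position 10: "bb" => no
Total occurrences: 0

0


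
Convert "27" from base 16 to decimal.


Input: "27" in base 16
Positional expansion:
  Digit '2' (value 2) x 16^1 = 32
  Digit '7' (value 7) x 16^0 = 7
Sum = 39

39


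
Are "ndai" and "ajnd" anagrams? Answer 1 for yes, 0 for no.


Strings: "ndai", "ajnd"
Sorted first:  adin
Sorted second: adjn
Differ at position 2: 'i' vs 'j' => not anagrams

0


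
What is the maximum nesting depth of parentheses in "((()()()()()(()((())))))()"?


Input: "((()()()()()(()((())))))()"
Tracking depth:
  Position 0 '(': depth becomes 1
  Position 1 '(': depth becomes 2
  Position 2 '(': depth becomes 3
  Position 3 ')': depth becomes 2
  Position 4 '(': depth becomes 3
  Position 5 ')': depth becomes 2
  Position 6 '(': depth becomes 3
  Position 7 ')': depth becomes 2
  Position 8 '(': depth becomes 3
  Position 9 ')': depth becomes 2
  Position 10 '(': depth becomes 3
  Position 11 ')': depth becomes 2
  Position 12 '(': depth becomes 3
  Position 13 '(': depth becomes 4
  Position 14 ')': depth becomes 3
  Position 15 '(': depth becomes 4
  Position 16 '(': depth becomes 5
  Position 17 '(': depth becomes 6
  Position 18 ')': depth becomes 5
  Position 19 ')': depth becomes 4
  Position 20 ')': depth becomes 3
  Position 21 ')': depth becomes 2
  Position 22 ')': depth becomes 1
  Position 23 ')': depth becomes 0
  Position 24 '(': depth becomes 1
  Position 25 ')': depth becomes 0
Maximum depth reached: 6

6


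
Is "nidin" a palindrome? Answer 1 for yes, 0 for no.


Input: nidin
Reversed: nidin
  Compare pos 0 ('n') with pos 4 ('n'): match
  Compare pos 1 ('i') with pos 3 ('i'): match
Result: palindrome

1


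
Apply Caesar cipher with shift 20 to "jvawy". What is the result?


Caesar cipher: shift "jvawy" by 20
  'j' (pos 9) + 20 = pos 3 = 'd'
  'v' (pos 21) + 20 = pos 15 = 'p'
  'a' (pos 0) + 20 = pos 20 = 'u'
  'w' (pos 22) + 20 = pos 16 = 'q'
  'y' (pos 24) + 20 = pos 18 = 's'
Result: dpuqs

dpuqs


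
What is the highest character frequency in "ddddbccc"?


Input: ddddbccc
Character counts:
  'b': 1
  'c': 3
  'd': 4
Maximum frequency: 4

4


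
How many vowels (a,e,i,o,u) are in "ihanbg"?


Input: ihanbg
Checking each character:
  'i' at position 0: vowel (running total: 1)
  'h' at position 1: consonant
  'a' at position 2: vowel (running total: 2)
  'n' at position 3: consonant
  'b' at position 4: consonant
  'g' at position 5: consonant
Total vowels: 2

2


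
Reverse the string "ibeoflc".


Input: ibeoflc
Reading characters right to left:
  Position 6: 'c'
  Position 5: 'l'
  Position 4: 'f'
  Position 3: 'o'
  Position 2: 'e'
  Position 1: 'b'
  Position 0: 'i'
Reversed: clfoebi

clfoebi


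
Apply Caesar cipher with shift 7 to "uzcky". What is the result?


Caesar cipher: shift "uzcky" by 7
  'u' (pos 20) + 7 = pos 1 = 'b'
  'z' (pos 25) + 7 = pos 6 = 'g'
  'c' (pos 2) + 7 = pos 9 = 'j'
  'k' (pos 10) + 7 = pos 17 = 'r'
  'y' (pos 24) + 7 = pos 5 = 'f'
Result: bgjrf

bgjrf


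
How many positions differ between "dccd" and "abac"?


Comparing "dccd" and "abac" position by position:
  Position 0: 'd' vs 'a' => DIFFER
  Position 1: 'c' vs 'b' => DIFFER
  Position 2: 'c' vs 'a' => DIFFER
  Position 3: 'd' vs 'c' => DIFFER
Positions that differ: 4

4


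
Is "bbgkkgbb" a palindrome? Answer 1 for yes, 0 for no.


Input: bbgkkgbb
Reversed: bbgkkgbb
  Compare pos 0 ('b') with pos 7 ('b'): match
  Compare pos 1 ('b') with pos 6 ('b'): match
  Compare pos 2 ('g') with pos 5 ('g'): match
  Compare pos 3 ('k') with pos 4 ('k'): match
Result: palindrome

1


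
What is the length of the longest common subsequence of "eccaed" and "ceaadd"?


LCS of "eccaed" and "ceaadd"
DP table:
           c    e    a    a    d    d
      0    0    0    0    0    0    0
  e   0    0    1    1    1    1    1
  c   0    1    1    1    1    1    1
  c   0    1    1    1    1    1    1
  a   0    1    1    2    2    2    2
  e   0    1    2    2    2    2    2
  d   0    1    2    2    2    3    3
LCS length = dp[6][6] = 3

3


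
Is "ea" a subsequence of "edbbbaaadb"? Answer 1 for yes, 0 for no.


Check if "ea" is a subsequence of "edbbbaaadb"
Greedy scan:
  Position 0 ('e'): matches sub[0] = 'e'
  Position 1 ('d'): no match needed
  Position 2 ('b'): no match needed
  Position 3 ('b'): no match needed
  Position 4 ('b'): no match needed
  Position 5 ('a'): matches sub[1] = 'a'
  Position 6 ('a'): no match needed
  Position 7 ('a'): no match needed
  Position 8 ('d'): no match needed
  Position 9 ('b'): no match needed
All 2 characters matched => is a subsequence

1


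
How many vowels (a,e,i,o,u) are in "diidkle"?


Input: diidkle
Checking each character:
  'd' at position 0: consonant
  'i' at position 1: vowel (running total: 1)
  'i' at position 2: vowel (running total: 2)
  'd' at position 3: consonant
  'k' at position 4: consonant
  'l' at position 5: consonant
  'e' at position 6: vowel (running total: 3)
Total vowels: 3

3


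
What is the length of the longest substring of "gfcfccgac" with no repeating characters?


Input: "gfcfccgac"
Sliding window (track last position of each char):
  Position 0 ('g'): window [0,0] length 1 -- new best
  Position 1 ('f'): window [0,1] length 2 -- new best
  Position 2 ('c'): window [0,2] length 3 -- new best
  Position 3 ('f'): repeat (last at 1), move window start to 2
  Position 3 ('f'): window [2,3] length 2
  Position 4 ('c'): repeat (last at 2), move window start to 3
  Position 4 ('c'): window [3,4] length 2
  Position 5 ('c'): repeat (last at 4), move window start to 5
  Position 5 ('c'): window [5,5] length 1
  Position 6 ('g'): window [5,6] length 2
  Position 7 ('a'): window [5,7] length 3
  Position 8 ('c'): repeat (last at 5), move window start to 6
  Position 8 ('c'): window [6,8] length 3
Longest substring with no repeats: "gfc" with length 3

3


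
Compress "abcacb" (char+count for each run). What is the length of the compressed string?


Input: abcacb
Runs:
  'a' x 1 => "a1"
  'b' x 1 => "b1"
  'c' x 1 => "c1"
  'a' x 1 => "a1"
  'c' x 1 => "c1"
  'b' x 1 => "b1"
Compressed: "a1b1c1a1c1b1"
Compressed length: 12

12


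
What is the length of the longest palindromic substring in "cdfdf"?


Input: "cdfdf"
Checking substrings for palindromes:
  [1:4] "dfd" (len 3) => palindrome
  [2:5] "fdf" (len 3) => palindrome
Longest palindromic substring: "dfd" with length 3

3


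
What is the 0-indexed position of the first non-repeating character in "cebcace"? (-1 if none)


Input: cebcace
Character frequencies:
  'a': 1
  'b': 1
  'c': 3
  'e': 2
Scanning left to right for freq == 1:
  Position 0 ('c'): freq=3, skip
  Position 1 ('e'): freq=2, skip
  Position 2 ('b'): unique! => answer = 2

2


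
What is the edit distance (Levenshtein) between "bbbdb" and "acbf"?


Computing edit distance: "bbbdb" -> "acbf"
DP table:
           a    c    b    f
      0    1    2    3    4
  b   1    1    2    2    3
  b   2    2    2    2    3
  b   3    3    3    2    3
  d   4    4    4    3    3
  b   5    5    5    4    4
Edit distance = dp[5][4] = 4

4


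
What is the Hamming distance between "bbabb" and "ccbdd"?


Comparing "bbabb" and "ccbdd" position by position:
  Position 0: 'b' vs 'c' => differ
  Position 1: 'b' vs 'c' => differ
  Position 2: 'a' vs 'b' => differ
  Position 3: 'b' vs 'd' => differ
  Position 4: 'b' vs 'd' => differ
Total differences (Hamming distance): 5

5


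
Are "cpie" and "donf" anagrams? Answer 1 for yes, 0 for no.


Strings: "cpie", "donf"
Sorted first:  ceip
Sorted second: dfno
Differ at position 0: 'c' vs 'd' => not anagrams

0


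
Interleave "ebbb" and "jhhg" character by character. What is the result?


Interleaving "ebbb" and "jhhg":
  Position 0: 'e' from first, 'j' from second => "ej"
  Position 1: 'b' from first, 'h' from second => "bh"
  Position 2: 'b' from first, 'h' from second => "bh"
  Position 3: 'b' from first, 'g' from second => "bg"
Result: ejbhbhbg

ejbhbhbg


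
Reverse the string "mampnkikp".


Input: mampnkikp
Reading characters right to left:
  Position 8: 'p'
  Position 7: 'k'
  Position 6: 'i'
  Position 5: 'k'
  Position 4: 'n'
  Position 3: 'p'
  Position 2: 'm'
  Position 1: 'a'
  Position 0: 'm'
Reversed: pkiknpmam

pkiknpmam


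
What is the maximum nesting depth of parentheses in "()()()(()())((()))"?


Input: "()()()(()())((()))"
Tracking depth:
  Position 0 '(': depth becomes 1
  Position 1 ')': depth becomes 0
  Position 2 '(': depth becomes 1
  Position 3 ')': depth becomes 0
  Position 4 '(': depth becomes 1
  Position 5 ')': depth becomes 0
  Position 6 '(': depth becomes 1
  Position 7 '(': depth becomes 2
  Position 8 ')': depth becomes 1
  Position 9 '(': depth becomes 2
  Position 10 ')': depth becomes 1
  Position 11 ')': depth becomes 0
  Position 12 '(': depth becomes 1
  Position 13 '(': depth becomes 2
  Position 14 '(': depth becomes 3
  Position 15 ')': depth becomes 2
  Position 16 ')': depth becomes 1
  Position 17 ')': depth becomes 0
Maximum depth reached: 3

3


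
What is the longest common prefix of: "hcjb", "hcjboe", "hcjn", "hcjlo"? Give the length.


Words: hcjb, hcjboe, hcjn, hcjlo
  Position 0: all 'h' => match
  Position 1: all 'c' => match
  Position 2: all 'j' => match
  Position 3: ('b', 'b', 'n', 'l') => mismatch, stop
LCP = "hcj" (length 3)

3


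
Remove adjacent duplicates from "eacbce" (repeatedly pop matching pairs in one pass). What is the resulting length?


Input: eacbce
Stack-based adjacent duplicate removal:
  Read 'e': push. Stack: e
  Read 'a': push. Stack: ea
  Read 'c': push. Stack: eac
  Read 'b': push. Stack: eacb
  Read 'c': push. Stack: eacbc
  Read 'e': push. Stack: eacbce
Final stack: "eacbce" (length 6)

6


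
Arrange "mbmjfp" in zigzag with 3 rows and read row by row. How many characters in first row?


Zigzag "mbmjfp" into 3 rows:
Placing characters:
  'm' => row 0
  'b' => row 1
  'm' => row 2
  'j' => row 1
  'f' => row 0
  'p' => row 1
Rows:
  Row 0: "mf"
  Row 1: "bjp"
  Row 2: "m"
First row length: 2

2


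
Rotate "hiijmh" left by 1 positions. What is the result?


Input: "hiijmh", rotate left by 1
First 1 characters: "h"
Remaining characters: "iijmh"
Concatenate remaining + first: "iijmh" + "h" = "iijmhh"

iijmhh


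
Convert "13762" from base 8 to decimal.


Input: "13762" in base 8
Positional expansion:
  Digit '1' (value 1) x 8^4 = 4096
  Digit '3' (value 3) x 8^3 = 1536
  Digit '7' (value 7) x 8^2 = 448
  Digit '6' (value 6) x 8^1 = 48
  Digit '2' (value 2) x 8^0 = 2
Sum = 6130

6130


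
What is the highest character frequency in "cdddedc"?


Input: cdddedc
Character counts:
  'c': 2
  'd': 4
  'e': 1
Maximum frequency: 4

4


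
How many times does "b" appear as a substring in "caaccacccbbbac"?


Searching for "b" in "caaccacccbbbac"
Scanning each position:
  Position 0: "c" => no
  Position 1: "a" => no
  Position 2: "a" => no
  Position 3: "c" => no
  Position 4: "c" => no
  Position 5: "a" => no
  Position 6: "c" => no
  Position 7: "c" => no
  Position 8: "c" => no
  Position 9: "b" => MATCH
  Position 10: "b" => MATCH
  Position 11: "b" => MATCH
  Position 12: "a" => no
  Position 13: "c" => no
Total occurrences: 3

3


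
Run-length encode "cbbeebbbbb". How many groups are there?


Input: cbbeebbbbb
Scanning for consecutive runs:
  Group 1: 'c' x 1 (positions 0-0)
  Group 2: 'b' x 2 (positions 1-2)
  Group 3: 'e' x 2 (positions 3-4)
  Group 4: 'b' x 5 (positions 5-9)
Total groups: 4

4


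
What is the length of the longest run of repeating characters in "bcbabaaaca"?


Input: "bcbabaaaca"
Scanning for longest run:
  Position 1 ('c'): new char, reset run to 1
  Position 2 ('b'): new char, reset run to 1
  Position 3 ('a'): new char, reset run to 1
  Position 4 ('b'): new char, reset run to 1
  Position 5 ('a'): new char, reset run to 1
  Position 6 ('a'): continues run of 'a', length=2
  Position 7 ('a'): continues run of 'a', length=3
  Position 8 ('c'): new char, reset run to 1
  Position 9 ('a'): new char, reset run to 1
Longest run: 'a' with length 3

3


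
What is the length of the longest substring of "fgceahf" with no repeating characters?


Input: "fgceahf"
Sliding window (track last position of each char):
  Position 0 ('f'): window [0,0] length 1 -- new best
  Position 1 ('g'): window [0,1] length 2 -- new best
  Position 2 ('c'): window [0,2] length 3 -- new best
  Position 3 ('e'): window [0,3] length 4 -- new best
  Position 4 ('a'): window [0,4] length 5 -- new best
  Position 5 ('h'): window [0,5] length 6 -- new best
  Position 6 ('f'): repeat (last at 0), move window start to 1
  Position 6 ('f'): window [1,6] length 6
Longest substring with no repeats: "fgceah" with length 6

6


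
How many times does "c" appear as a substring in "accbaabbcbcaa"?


Searching for "c" in "accbaabbcbcaa"
Scanning each position:
  Position 0: "a" => no
  Position 1: "c" => MATCH
  Position 2: "c" => MATCH
  Position 3: "b" => no
  Position 4: "a" => no
  Position 5: "a" => no
  Position 6: "b" => no
  Position 7: "b" => no
  Position 8: "c" => MATCH
  Position 9: "b" => no
  Position 10: "c" => MATCH
  Position 11: "a" => no
  Position 12: "a" => no
Total occurrences: 4

4


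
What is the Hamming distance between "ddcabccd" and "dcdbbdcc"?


Comparing "ddcabccd" and "dcdbbdcc" position by position:
  Position 0: 'd' vs 'd' => same
  Position 1: 'd' vs 'c' => differ
  Position 2: 'c' vs 'd' => differ
  Position 3: 'a' vs 'b' => differ
  Position 4: 'b' vs 'b' => same
  Position 5: 'c' vs 'd' => differ
  Position 6: 'c' vs 'c' => same
  Position 7: 'd' vs 'c' => differ
Total differences (Hamming distance): 5

5


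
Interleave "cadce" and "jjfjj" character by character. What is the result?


Interleaving "cadce" and "jjfjj":
  Position 0: 'c' from first, 'j' from second => "cj"
  Position 1: 'a' from first, 'j' from second => "aj"
  Position 2: 'd' from first, 'f' from second => "df"
  Position 3: 'c' from first, 'j' from second => "cj"
  Position 4: 'e' from first, 'j' from second => "ej"
Result: cjajdfcjej

cjajdfcjej


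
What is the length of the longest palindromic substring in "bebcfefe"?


Input: "bebcfefe"
Checking substrings for palindromes:
  [0:3] "beb" (len 3) => palindrome
  [4:7] "fef" (len 3) => palindrome
  [5:8] "efe" (len 3) => palindrome
Longest palindromic substring: "beb" with length 3

3


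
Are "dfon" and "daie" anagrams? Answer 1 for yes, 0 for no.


Strings: "dfon", "daie"
Sorted first:  dfno
Sorted second: adei
Differ at position 0: 'd' vs 'a' => not anagrams

0


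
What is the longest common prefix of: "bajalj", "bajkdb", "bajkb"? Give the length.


Words: bajalj, bajkdb, bajkb
  Position 0: all 'b' => match
  Position 1: all 'a' => match
  Position 2: all 'j' => match
  Position 3: ('a', 'k', 'k') => mismatch, stop
LCP = "baj" (length 3)

3


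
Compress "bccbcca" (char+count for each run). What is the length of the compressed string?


Input: bccbcca
Runs:
  'b' x 1 => "b1"
  'c' x 2 => "c2"
  'b' x 1 => "b1"
  'c' x 2 => "c2"
  'a' x 1 => "a1"
Compressed: "b1c2b1c2a1"
Compressed length: 10

10


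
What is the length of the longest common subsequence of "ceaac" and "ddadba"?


LCS of "ceaac" and "ddadba"
DP table:
           d    d    a    d    b    a
      0    0    0    0    0    0    0
  c   0    0    0    0    0    0    0
  e   0    0    0    0    0    0    0
  a   0    0    0    1    1    1    1
  a   0    0    0    1    1    1    2
  c   0    0    0    1    1    1    2
LCS length = dp[5][6] = 2

2


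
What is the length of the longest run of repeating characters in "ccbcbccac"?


Input: "ccbcbccac"
Scanning for longest run:
  Position 1 ('c'): continues run of 'c', length=2
  Position 2 ('b'): new char, reset run to 1
  Position 3 ('c'): new char, reset run to 1
  Position 4 ('b'): new char, reset run to 1
  Position 5 ('c'): new char, reset run to 1
  Position 6 ('c'): continues run of 'c', length=2
  Position 7 ('a'): new char, reset run to 1
  Position 8 ('c'): new char, reset run to 1
Longest run: 'c' with length 2

2


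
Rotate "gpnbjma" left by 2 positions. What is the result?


Input: "gpnbjma", rotate left by 2
First 2 characters: "gp"
Remaining characters: "nbjma"
Concatenate remaining + first: "nbjma" + "gp" = "nbjmagp"

nbjmagp


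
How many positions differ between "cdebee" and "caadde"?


Comparing "cdebee" and "caadde" position by position:
  Position 0: 'c' vs 'c' => same
  Position 1: 'd' vs 'a' => DIFFER
  Position 2: 'e' vs 'a' => DIFFER
  Position 3: 'b' vs 'd' => DIFFER
  Position 4: 'e' vs 'd' => DIFFER
  Position 5: 'e' vs 'e' => same
Positions that differ: 4

4


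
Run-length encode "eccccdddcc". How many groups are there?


Input: eccccdddcc
Scanning for consecutive runs:
  Group 1: 'e' x 1 (positions 0-0)
  Group 2: 'c' x 4 (positions 1-4)
  Group 3: 'd' x 3 (positions 5-7)
  Group 4: 'c' x 2 (positions 8-9)
Total groups: 4

4


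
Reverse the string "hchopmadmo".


Input: hchopmadmo
Reading characters right to left:
  Position 9: 'o'
  Position 8: 'm'
  Position 7: 'd'
  Position 6: 'a'
  Position 5: 'm'
  Position 4: 'p'
  Position 3: 'o'
  Position 2: 'h'
  Position 1: 'c'
  Position 0: 'h'
Reversed: omdampohch

omdampohch


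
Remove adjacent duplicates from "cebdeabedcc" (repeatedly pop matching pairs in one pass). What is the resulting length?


Input: cebdeabedcc
Stack-based adjacent duplicate removal:
  Read 'c': push. Stack: c
  Read 'e': push. Stack: ce
  Read 'b': push. Stack: ceb
  Read 'd': push. Stack: cebd
  Read 'e': push. Stack: cebde
  Read 'a': push. Stack: cebdea
  Read 'b': push. Stack: cebdeab
  Read 'e': push. Stack: cebdeabe
  Read 'd': push. Stack: cebdeabed
  Read 'c': push. Stack: cebdeabedc
  Read 'c': matches stack top 'c' => pop. Stack: cebdeabed
Final stack: "cebdeabed" (length 9)

9


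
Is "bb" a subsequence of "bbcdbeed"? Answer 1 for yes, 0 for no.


Check if "bb" is a subsequence of "bbcdbeed"
Greedy scan:
  Position 0 ('b'): matches sub[0] = 'b'
  Position 1 ('b'): matches sub[1] = 'b'
  Position 2 ('c'): no match needed
  Position 3 ('d'): no match needed
  Position 4 ('b'): no match needed
  Position 5 ('e'): no match needed
  Position 6 ('e'): no match needed
  Position 7 ('d'): no match needed
All 2 characters matched => is a subsequence

1


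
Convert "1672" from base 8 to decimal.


Input: "1672" in base 8
Positional expansion:
  Digit '1' (value 1) x 8^3 = 512
  Digit '6' (value 6) x 8^2 = 384
  Digit '7' (value 7) x 8^1 = 56
  Digit '2' (value 2) x 8^0 = 2
Sum = 954

954


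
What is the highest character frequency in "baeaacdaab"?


Input: baeaacdaab
Character counts:
  'a': 5
  'b': 2
  'c': 1
  'd': 1
  'e': 1
Maximum frequency: 5

5


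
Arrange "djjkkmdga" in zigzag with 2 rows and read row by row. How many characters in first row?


Zigzag "djjkkmdga" into 2 rows:
Placing characters:
  'd' => row 0
  'j' => row 1
  'j' => row 0
  'k' => row 1
  'k' => row 0
  'm' => row 1
  'd' => row 0
  'g' => row 1
  'a' => row 0
Rows:
  Row 0: "djkda"
  Row 1: "jkmg"
First row length: 5

5


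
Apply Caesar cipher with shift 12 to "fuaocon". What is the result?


Caesar cipher: shift "fuaocon" by 12
  'f' (pos 5) + 12 = pos 17 = 'r'
  'u' (pos 20) + 12 = pos 6 = 'g'
  'a' (pos 0) + 12 = pos 12 = 'm'
  'o' (pos 14) + 12 = pos 0 = 'a'
  'c' (pos 2) + 12 = pos 14 = 'o'
  'o' (pos 14) + 12 = pos 0 = 'a'
  'n' (pos 13) + 12 = pos 25 = 'z'
Result: rgmaoaz

rgmaoaz


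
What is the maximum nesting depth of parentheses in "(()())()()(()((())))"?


Input: "(()())()()(()((())))"
Tracking depth:
  Position 0 '(': depth becomes 1
  Position 1 '(': depth becomes 2
  Position 2 ')': depth becomes 1
  Position 3 '(': depth becomes 2
  Position 4 ')': depth becomes 1
  Position 5 ')': depth becomes 0
  Position 6 '(': depth becomes 1
  Position 7 ')': depth becomes 0
  Position 8 '(': depth becomes 1
  Position 9 ')': depth becomes 0
  Position 10 '(': depth becomes 1
  Position 11 '(': depth becomes 2
  Position 12 ')': depth becomes 1
  Position 13 '(': depth becomes 2
  Position 14 '(': depth becomes 3
  Position 15 '(': depth becomes 4
  Position 16 ')': depth becomes 3
  Position 17 ')': depth becomes 2
  Position 18 ')': depth becomes 1
  Position 19 ')': depth becomes 0
Maximum depth reached: 4

4


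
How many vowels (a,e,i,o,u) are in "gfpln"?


Input: gfpln
Checking each character:
  'g' at position 0: consonant
  'f' at position 1: consonant
  'p' at position 2: consonant
  'l' at position 3: consonant
  'n' at position 4: consonant
Total vowels: 0

0


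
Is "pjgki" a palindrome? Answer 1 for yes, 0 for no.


Input: pjgki
Reversed: ikgjp
  Compare pos 0 ('p') with pos 4 ('i'): MISMATCH
  Compare pos 1 ('j') with pos 3 ('k'): MISMATCH
Result: not a palindrome

0


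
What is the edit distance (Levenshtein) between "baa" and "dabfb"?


Computing edit distance: "baa" -> "dabfb"
DP table:
           d    a    b    f    b
      0    1    2    3    4    5
  b   1    1    2    2    3    4
  a   2    2    1    2    3    4
  a   3    3    2    2    3    4
Edit distance = dp[3][5] = 4

4


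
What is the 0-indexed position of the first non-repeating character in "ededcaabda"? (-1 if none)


Input: ededcaabda
Character frequencies:
  'a': 3
  'b': 1
  'c': 1
  'd': 3
  'e': 2
Scanning left to right for freq == 1:
  Position 0 ('e'): freq=2, skip
  Position 1 ('d'): freq=3, skip
  Position 2 ('e'): freq=2, skip
  Position 3 ('d'): freq=3, skip
  Position 4 ('c'): unique! => answer = 4

4


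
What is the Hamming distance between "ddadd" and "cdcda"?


Comparing "ddadd" and "cdcda" position by position:
  Position 0: 'd' vs 'c' => differ
  Position 1: 'd' vs 'd' => same
  Position 2: 'a' vs 'c' => differ
  Position 3: 'd' vs 'd' => same
  Position 4: 'd' vs 'a' => differ
Total differences (Hamming distance): 3

3


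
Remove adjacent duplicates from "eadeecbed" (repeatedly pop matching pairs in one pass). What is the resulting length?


Input: eadeecbed
Stack-based adjacent duplicate removal:
  Read 'e': push. Stack: e
  Read 'a': push. Stack: ea
  Read 'd': push. Stack: ead
  Read 'e': push. Stack: eade
  Read 'e': matches stack top 'e' => pop. Stack: ead
  Read 'c': push. Stack: eadc
  Read 'b': push. Stack: eadcb
  Read 'e': push. Stack: eadcbe
  Read 'd': push. Stack: eadcbed
Final stack: "eadcbed" (length 7)

7


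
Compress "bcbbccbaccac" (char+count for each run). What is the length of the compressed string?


Input: bcbbccbaccac
Runs:
  'b' x 1 => "b1"
  'c' x 1 => "c1"
  'b' x 2 => "b2"
  'c' x 2 => "c2"
  'b' x 1 => "b1"
  'a' x 1 => "a1"
  'c' x 2 => "c2"
  'a' x 1 => "a1"
  'c' x 1 => "c1"
Compressed: "b1c1b2c2b1a1c2a1c1"
Compressed length: 18

18


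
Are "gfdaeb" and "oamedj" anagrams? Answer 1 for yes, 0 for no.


Strings: "gfdaeb", "oamedj"
Sorted first:  abdefg
Sorted second: adejmo
Differ at position 1: 'b' vs 'd' => not anagrams

0


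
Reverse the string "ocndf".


Input: ocndf
Reading characters right to left:
  Position 4: 'f'
  Position 3: 'd'
  Position 2: 'n'
  Position 1: 'c'
  Position 0: 'o'
Reversed: fdnco

fdnco


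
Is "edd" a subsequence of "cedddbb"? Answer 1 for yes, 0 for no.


Check if "edd" is a subsequence of "cedddbb"
Greedy scan:
  Position 0 ('c'): no match needed
  Position 1 ('e'): matches sub[0] = 'e'
  Position 2 ('d'): matches sub[1] = 'd'
  Position 3 ('d'): matches sub[2] = 'd'
  Position 4 ('d'): no match needed
  Position 5 ('b'): no match needed
  Position 6 ('b'): no match needed
All 3 characters matched => is a subsequence

1


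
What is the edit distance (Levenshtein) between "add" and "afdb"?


Computing edit distance: "add" -> "afdb"
DP table:
           a    f    d    b
      0    1    2    3    4
  a   1    0    1    2    3
  d   2    1    1    1    2
  d   3    2    2    1    2
Edit distance = dp[3][4] = 2

2


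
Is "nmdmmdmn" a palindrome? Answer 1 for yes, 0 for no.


Input: nmdmmdmn
Reversed: nmdmmdmn
  Compare pos 0 ('n') with pos 7 ('n'): match
  Compare pos 1 ('m') with pos 6 ('m'): match
  Compare pos 2 ('d') with pos 5 ('d'): match
  Compare pos 3 ('m') with pos 4 ('m'): match
Result: palindrome

1


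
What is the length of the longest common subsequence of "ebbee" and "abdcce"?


LCS of "ebbee" and "abdcce"
DP table:
           a    b    d    c    c    e
      0    0    0    0    0    0    0
  e   0    0    0    0    0    0    1
  b   0    0    1    1    1    1    1
  b   0    0    1    1    1    1    1
  e   0    0    1    1    1    1    2
  e   0    0    1    1    1    1    2
LCS length = dp[5][6] = 2

2


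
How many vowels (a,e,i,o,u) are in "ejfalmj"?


Input: ejfalmj
Checking each character:
  'e' at position 0: vowel (running total: 1)
  'j' at position 1: consonant
  'f' at position 2: consonant
  'a' at position 3: vowel (running total: 2)
  'l' at position 4: consonant
  'm' at position 5: consonant
  'j' at position 6: consonant
Total vowels: 2

2


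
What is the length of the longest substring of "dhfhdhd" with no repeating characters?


Input: "dhfhdhd"
Sliding window (track last position of each char):
  Position 0 ('d'): window [0,0] length 1 -- new best
  Position 1 ('h'): window [0,1] length 2 -- new best
  Position 2 ('f'): window [0,2] length 3 -- new best
  Position 3 ('h'): repeat (last at 1), move window start to 2
  Position 3 ('h'): window [2,3] length 2
  Position 4 ('d'): window [2,4] length 3
  Position 5 ('h'): repeat (last at 3), move window start to 4
  Position 5 ('h'): window [4,5] length 2
  Position 6 ('d'): repeat (last at 4), move window start to 5
  Position 6 ('d'): window [5,6] length 2
Longest substring with no repeats: "dhf" with length 3

3


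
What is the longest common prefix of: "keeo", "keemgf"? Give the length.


Words: keeo, keemgf
  Position 0: all 'k' => match
  Position 1: all 'e' => match
  Position 2: all 'e' => match
  Position 3: ('o', 'm') => mismatch, stop
LCP = "kee" (length 3)

3


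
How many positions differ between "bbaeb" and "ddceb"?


Comparing "bbaeb" and "ddceb" position by position:
  Position 0: 'b' vs 'd' => DIFFER
  Position 1: 'b' vs 'd' => DIFFER
  Position 2: 'a' vs 'c' => DIFFER
  Position 3: 'e' vs 'e' => same
  Position 4: 'b' vs 'b' => same
Positions that differ: 3

3


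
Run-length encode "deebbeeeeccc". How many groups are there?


Input: deebbeeeeccc
Scanning for consecutive runs:
  Group 1: 'd' x 1 (positions 0-0)
  Group 2: 'e' x 2 (positions 1-2)
  Group 3: 'b' x 2 (positions 3-4)
  Group 4: 'e' x 4 (positions 5-8)
  Group 5: 'c' x 3 (positions 9-11)
Total groups: 5

5


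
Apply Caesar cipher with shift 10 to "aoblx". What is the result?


Caesar cipher: shift "aoblx" by 10
  'a' (pos 0) + 10 = pos 10 = 'k'
  'o' (pos 14) + 10 = pos 24 = 'y'
  'b' (pos 1) + 10 = pos 11 = 'l'
  'l' (pos 11) + 10 = pos 21 = 'v'
  'x' (pos 23) + 10 = pos 7 = 'h'
Result: kylvh

kylvh


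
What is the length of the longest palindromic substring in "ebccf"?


Input: "ebccf"
Checking substrings for palindromes:
  [2:4] "cc" (len 2) => palindrome
Longest palindromic substring: "cc" with length 2

2


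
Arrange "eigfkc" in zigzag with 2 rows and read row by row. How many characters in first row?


Zigzag "eigfkc" into 2 rows:
Placing characters:
  'e' => row 0
  'i' => row 1
  'g' => row 0
  'f' => row 1
  'k' => row 0
  'c' => row 1
Rows:
  Row 0: "egk"
  Row 1: "ifc"
First row length: 3

3


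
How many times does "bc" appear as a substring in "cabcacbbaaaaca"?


Searching for "bc" in "cabcacbbaaaaca"
Scanning each position:
  Position 0: "ca" => no
  Position 1: "ab" => no
  Position 2: "bc" => MATCH
  Position 3: "ca" => no
  Position 4: "ac" => no
  Position 5: "cb" => no
  Position 6: "bb" => no
  Position 7: "ba" => no
  Position 8: "aa" => no
  Position 9: "aa" => no
  Position 10: "aa" => no
  Position 11: "ac" => no
  Position 12: "ca" => no
Total occurrences: 1

1


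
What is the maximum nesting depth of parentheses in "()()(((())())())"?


Input: "()()(((())())())"
Tracking depth:
  Position 0 '(': depth becomes 1
  Position 1 ')': depth becomes 0
  Position 2 '(': depth becomes 1
  Position 3 ')': depth becomes 0
  Position 4 '(': depth becomes 1
  Position 5 '(': depth becomes 2
  Position 6 '(': depth becomes 3
  Position 7 '(': depth becomes 4
  Position 8 ')': depth becomes 3
  Position 9 ')': depth becomes 2
  Position 10 '(': depth becomes 3
  Position 11 ')': depth becomes 2
  Position 12 ')': depth becomes 1
  Position 13 '(': depth becomes 2
  Position 14 ')': depth becomes 1
  Position 15 ')': depth becomes 0
Maximum depth reached: 4

4


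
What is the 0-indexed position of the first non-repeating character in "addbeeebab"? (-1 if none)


Input: addbeeebab
Character frequencies:
  'a': 2
  'b': 3
  'd': 2
  'e': 3
Scanning left to right for freq == 1:
  Position 0 ('a'): freq=2, skip
  Position 1 ('d'): freq=2, skip
  Position 2 ('d'): freq=2, skip
  Position 3 ('b'): freq=3, skip
  Position 4 ('e'): freq=3, skip
  Position 5 ('e'): freq=3, skip
  Position 6 ('e'): freq=3, skip
  Position 7 ('b'): freq=3, skip
  Position 8 ('a'): freq=2, skip
  Position 9 ('b'): freq=3, skip
  No unique character found => answer = -1

-1


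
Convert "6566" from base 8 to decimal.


Input: "6566" in base 8
Positional expansion:
  Digit '6' (value 6) x 8^3 = 3072
  Digit '5' (value 5) x 8^2 = 320
  Digit '6' (value 6) x 8^1 = 48
  Digit '6' (value 6) x 8^0 = 6
Sum = 3446

3446


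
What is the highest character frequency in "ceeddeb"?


Input: ceeddeb
Character counts:
  'b': 1
  'c': 1
  'd': 2
  'e': 3
Maximum frequency: 3

3


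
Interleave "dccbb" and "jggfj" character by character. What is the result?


Interleaving "dccbb" and "jggfj":
  Position 0: 'd' from first, 'j' from second => "dj"
  Position 1: 'c' from first, 'g' from second => "cg"
  Position 2: 'c' from first, 'g' from second => "cg"
  Position 3: 'b' from first, 'f' from second => "bf"
  Position 4: 'b' from first, 'j' from second => "bj"
Result: djcgcgbfbj

djcgcgbfbj


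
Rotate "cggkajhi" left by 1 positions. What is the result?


Input: "cggkajhi", rotate left by 1
First 1 characters: "c"
Remaining characters: "ggkajhi"
Concatenate remaining + first: "ggkajhi" + "c" = "ggkajhic"

ggkajhic


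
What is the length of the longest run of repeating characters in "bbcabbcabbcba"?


Input: "bbcabbcabbcba"
Scanning for longest run:
  Position 1 ('b'): continues run of 'b', length=2
  Position 2 ('c'): new char, reset run to 1
  Position 3 ('a'): new char, reset run to 1
  Position 4 ('b'): new char, reset run to 1
  Position 5 ('b'): continues run of 'b', length=2
  Position 6 ('c'): new char, reset run to 1
  Position 7 ('a'): new char, reset run to 1
  Position 8 ('b'): new char, reset run to 1
  Position 9 ('b'): continues run of 'b', length=2
  Position 10 ('c'): new char, reset run to 1
  Position 11 ('b'): new char, reset run to 1
  Position 12 ('a'): new char, reset run to 1
Longest run: 'b' with length 2

2


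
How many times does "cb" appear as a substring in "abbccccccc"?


Searching for "cb" in "abbccccccc"
Scanning each position:
  Position 0: "ab" => no
  Position 1: "bb" => no
  Position 2: "bc" => no
  Position 3: "cc" => no
  Position 4: "cc" => no
  Position 5: "cc" => no
  Position 6: "cc" => no
  Position 7: "cc" => no
  Position 8: "cc" => no
Total occurrences: 0

0


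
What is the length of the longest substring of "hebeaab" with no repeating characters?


Input: "hebeaab"
Sliding window (track last position of each char):
  Position 0 ('h'): window [0,0] length 1 -- new best
  Position 1 ('e'): window [0,1] length 2 -- new best
  Position 2 ('b'): window [0,2] length 3 -- new best
  Position 3 ('e'): repeat (last at 1), move window start to 2
  Position 3 ('e'): window [2,3] length 2
  Position 4 ('a'): window [2,4] length 3
  Position 5 ('a'): repeat (last at 4), move window start to 5
  Position 5 ('a'): window [5,5] length 1
  Position 6 ('b'): window [5,6] length 2
Longest substring with no repeats: "heb" with length 3

3


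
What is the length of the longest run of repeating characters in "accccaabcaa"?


Input: "accccaabcaa"
Scanning for longest run:
  Position 1 ('c'): new char, reset run to 1
  Position 2 ('c'): continues run of 'c', length=2
  Position 3 ('c'): continues run of 'c', length=3
  Position 4 ('c'): continues run of 'c', length=4
  Position 5 ('a'): new char, reset run to 1
  Position 6 ('a'): continues run of 'a', length=2
  Position 7 ('b'): new char, reset run to 1
  Position 8 ('c'): new char, reset run to 1
  Position 9 ('a'): new char, reset run to 1
  Position 10 ('a'): continues run of 'a', length=2
Longest run: 'c' with length 4

4


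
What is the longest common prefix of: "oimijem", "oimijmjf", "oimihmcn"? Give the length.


Words: oimijem, oimijmjf, oimihmcn
  Position 0: all 'o' => match
  Position 1: all 'i' => match
  Position 2: all 'm' => match
  Position 3: all 'i' => match
  Position 4: ('j', 'j', 'h') => mismatch, stop
LCP = "oimi" (length 4)

4
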